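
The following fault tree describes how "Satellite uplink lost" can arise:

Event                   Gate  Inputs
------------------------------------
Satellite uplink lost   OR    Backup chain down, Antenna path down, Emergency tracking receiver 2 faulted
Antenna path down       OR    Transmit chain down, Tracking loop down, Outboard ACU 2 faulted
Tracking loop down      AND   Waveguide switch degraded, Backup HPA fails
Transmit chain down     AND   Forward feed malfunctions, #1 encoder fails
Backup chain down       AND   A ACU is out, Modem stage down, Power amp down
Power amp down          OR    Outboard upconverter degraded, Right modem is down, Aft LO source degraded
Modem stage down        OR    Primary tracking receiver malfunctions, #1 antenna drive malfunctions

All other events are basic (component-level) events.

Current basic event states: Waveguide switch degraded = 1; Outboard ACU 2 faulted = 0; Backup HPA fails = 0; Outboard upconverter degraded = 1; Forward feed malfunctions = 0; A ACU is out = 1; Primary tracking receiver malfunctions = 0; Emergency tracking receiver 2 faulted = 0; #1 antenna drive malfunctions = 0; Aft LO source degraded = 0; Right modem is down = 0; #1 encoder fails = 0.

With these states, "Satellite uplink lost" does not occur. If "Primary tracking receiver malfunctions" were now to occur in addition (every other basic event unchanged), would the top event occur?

Yes

Counterfactual: set "Primary tracking receiver malfunctions" to occurred.
Modem stage down [OR]: Primary tracking receiver malfunctions=occurs, #1 antenna drive malfunctions=not → at least one input occurs → occurs.
Power amp down [OR]: Outboard upconverter degraded=occurs, Right modem is down=not, Aft LO source degraded=not → at least one input occurs → occurs.
Backup chain down [AND]: A ACU is out=occurs, Modem stage down=occurs, Power amp down=occurs → all inputs occur → occurs.
Transmit chain down [AND]: Forward feed malfunctions=not, #1 encoder fails=not → not all inputs occur → does not occur.
Tracking loop down [AND]: Waveguide switch degraded=occurs, Backup HPA fails=not → not all inputs occur → does not occur.
Antenna path down [OR]: Transmit chain down=not, Tracking loop down=not, Outboard ACU 2 faulted=not → no input occurs → does not occur.
Satellite uplink lost [OR]: Backup chain down=occurs, Antenna path down=not, Emergency tracking receiver 2 faulted=not → at least one input occurs → occurs.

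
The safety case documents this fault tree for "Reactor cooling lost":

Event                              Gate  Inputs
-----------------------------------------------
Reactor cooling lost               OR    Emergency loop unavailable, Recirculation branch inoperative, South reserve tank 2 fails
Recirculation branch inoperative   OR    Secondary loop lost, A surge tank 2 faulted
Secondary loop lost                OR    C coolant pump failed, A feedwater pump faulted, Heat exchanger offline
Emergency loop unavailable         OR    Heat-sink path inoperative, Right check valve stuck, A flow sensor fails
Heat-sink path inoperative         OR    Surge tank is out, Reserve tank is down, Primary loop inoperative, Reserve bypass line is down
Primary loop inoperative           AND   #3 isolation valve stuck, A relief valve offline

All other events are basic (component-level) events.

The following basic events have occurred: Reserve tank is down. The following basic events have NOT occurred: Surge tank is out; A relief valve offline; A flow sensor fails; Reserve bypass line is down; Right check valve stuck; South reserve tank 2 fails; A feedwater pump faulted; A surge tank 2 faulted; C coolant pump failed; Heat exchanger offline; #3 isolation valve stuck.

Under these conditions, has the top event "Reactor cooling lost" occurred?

Yes

Primary loop inoperative [AND]: #3 isolation valve stuck=not, A relief valve offline=not → not all inputs occur → does not occur.
Heat-sink path inoperative [OR]: Surge tank is out=not, Reserve tank is down=occurs, Primary loop inoperative=not, Reserve bypass line is down=not → at least one input occurs → occurs.
Emergency loop unavailable [OR]: Heat-sink path inoperative=occurs, Right check valve stuck=not, A flow sensor fails=not → at least one input occurs → occurs.
Secondary loop lost [OR]: C coolant pump failed=not, A feedwater pump faulted=not, Heat exchanger offline=not → no input occurs → does not occur.
Recirculation branch inoperative [OR]: Secondary loop lost=not, A surge tank 2 faulted=not → no input occurs → does not occur.
Reactor cooling lost [OR]: Emergency loop unavailable=occurs, Recirculation branch inoperative=not, South reserve tank 2 fails=not → at least one input occurs → occurs.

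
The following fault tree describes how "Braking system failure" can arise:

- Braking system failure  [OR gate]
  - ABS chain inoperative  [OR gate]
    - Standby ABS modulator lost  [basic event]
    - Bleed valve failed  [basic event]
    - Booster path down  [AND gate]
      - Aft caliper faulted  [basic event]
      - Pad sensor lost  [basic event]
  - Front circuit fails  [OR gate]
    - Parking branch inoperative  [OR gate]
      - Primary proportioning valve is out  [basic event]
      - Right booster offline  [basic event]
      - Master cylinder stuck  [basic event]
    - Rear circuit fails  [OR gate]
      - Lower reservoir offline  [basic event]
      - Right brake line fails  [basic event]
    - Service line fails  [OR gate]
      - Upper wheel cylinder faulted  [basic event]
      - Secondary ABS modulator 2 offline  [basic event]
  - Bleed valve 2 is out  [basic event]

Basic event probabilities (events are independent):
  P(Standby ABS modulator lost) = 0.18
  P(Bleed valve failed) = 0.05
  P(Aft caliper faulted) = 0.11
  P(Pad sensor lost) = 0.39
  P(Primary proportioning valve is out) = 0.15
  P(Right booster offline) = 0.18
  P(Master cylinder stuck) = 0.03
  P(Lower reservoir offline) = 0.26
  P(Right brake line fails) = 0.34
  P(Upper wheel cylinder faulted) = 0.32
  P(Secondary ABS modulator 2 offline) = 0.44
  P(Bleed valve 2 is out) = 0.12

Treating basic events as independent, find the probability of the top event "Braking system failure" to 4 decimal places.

0.9175

P(Booster path down) [AND] = 0.11 × 0.39 = 0.042900
P(ABS chain inoperative) [OR] = 1 − (1−0.18) × (1−0.05) × (1−0.042900) = 0.254419
P(Parking branch inoperative) [OR] = 1 − (1−0.15) × (1−0.18) × (1−0.03) = 0.323910
P(Rear circuit fails) [OR] = 1 − (1−0.26) × (1−0.34) = 0.511600
P(Service line fails) [OR] = 1 − (1−0.32) × (1−0.44) = 0.619200
P(Front circuit fails) [OR] = 1 − (1−0.323910) × (1−0.511600) × (1−0.619200) = 0.874259
P(Braking system failure) [OR] = 1 − (1−0.254419) × (1−0.874259) × (1−0.12) = 0.917500
Rounded to 4 decimal places: P(Braking system failure) ≈ 0.9175.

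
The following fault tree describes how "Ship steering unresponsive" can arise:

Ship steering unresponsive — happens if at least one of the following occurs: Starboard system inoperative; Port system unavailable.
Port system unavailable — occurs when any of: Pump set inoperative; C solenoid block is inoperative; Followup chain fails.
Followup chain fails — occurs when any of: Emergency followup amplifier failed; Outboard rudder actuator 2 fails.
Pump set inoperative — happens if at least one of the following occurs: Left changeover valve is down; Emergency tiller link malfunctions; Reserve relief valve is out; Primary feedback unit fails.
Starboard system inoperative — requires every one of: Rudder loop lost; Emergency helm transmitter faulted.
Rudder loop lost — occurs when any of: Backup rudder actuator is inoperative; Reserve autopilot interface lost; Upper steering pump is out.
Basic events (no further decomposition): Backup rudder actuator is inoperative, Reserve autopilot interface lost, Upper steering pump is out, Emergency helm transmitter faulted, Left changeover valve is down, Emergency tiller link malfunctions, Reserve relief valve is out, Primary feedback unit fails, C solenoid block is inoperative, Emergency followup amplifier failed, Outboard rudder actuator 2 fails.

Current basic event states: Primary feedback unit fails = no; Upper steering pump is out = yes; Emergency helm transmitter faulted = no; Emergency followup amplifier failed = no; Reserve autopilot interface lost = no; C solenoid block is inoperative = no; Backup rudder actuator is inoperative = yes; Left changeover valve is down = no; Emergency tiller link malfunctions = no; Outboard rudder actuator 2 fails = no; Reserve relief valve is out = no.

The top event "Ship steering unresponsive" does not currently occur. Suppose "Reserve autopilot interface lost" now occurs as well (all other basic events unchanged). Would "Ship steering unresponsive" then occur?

No

Counterfactual: set "Reserve autopilot interface lost" to occurred.
Rudder loop lost [OR]: Backup rudder actuator is inoperative=occurs, Reserve autopilot interface lost=occurs, Upper steering pump is out=occurs → at least one input occurs → occurs.
Starboard system inoperative [AND]: Rudder loop lost=occurs, Emergency helm transmitter faulted=not → not all inputs occur → does not occur.
Pump set inoperative [OR]: Left changeover valve is down=not, Emergency tiller link malfunctions=not, Reserve relief valve is out=not, Primary feedback unit fails=not → no input occurs → does not occur.
Followup chain fails [OR]: Emergency followup amplifier failed=not, Outboard rudder actuator 2 fails=not → no input occurs → does not occur.
Port system unavailable [OR]: Pump set inoperative=not, C solenoid block is inoperative=not, Followup chain fails=not → no input occurs → does not occur.
Ship steering unresponsive [OR]: Starboard system inoperative=not, Port system unavailable=not → no input occurs → does not occur.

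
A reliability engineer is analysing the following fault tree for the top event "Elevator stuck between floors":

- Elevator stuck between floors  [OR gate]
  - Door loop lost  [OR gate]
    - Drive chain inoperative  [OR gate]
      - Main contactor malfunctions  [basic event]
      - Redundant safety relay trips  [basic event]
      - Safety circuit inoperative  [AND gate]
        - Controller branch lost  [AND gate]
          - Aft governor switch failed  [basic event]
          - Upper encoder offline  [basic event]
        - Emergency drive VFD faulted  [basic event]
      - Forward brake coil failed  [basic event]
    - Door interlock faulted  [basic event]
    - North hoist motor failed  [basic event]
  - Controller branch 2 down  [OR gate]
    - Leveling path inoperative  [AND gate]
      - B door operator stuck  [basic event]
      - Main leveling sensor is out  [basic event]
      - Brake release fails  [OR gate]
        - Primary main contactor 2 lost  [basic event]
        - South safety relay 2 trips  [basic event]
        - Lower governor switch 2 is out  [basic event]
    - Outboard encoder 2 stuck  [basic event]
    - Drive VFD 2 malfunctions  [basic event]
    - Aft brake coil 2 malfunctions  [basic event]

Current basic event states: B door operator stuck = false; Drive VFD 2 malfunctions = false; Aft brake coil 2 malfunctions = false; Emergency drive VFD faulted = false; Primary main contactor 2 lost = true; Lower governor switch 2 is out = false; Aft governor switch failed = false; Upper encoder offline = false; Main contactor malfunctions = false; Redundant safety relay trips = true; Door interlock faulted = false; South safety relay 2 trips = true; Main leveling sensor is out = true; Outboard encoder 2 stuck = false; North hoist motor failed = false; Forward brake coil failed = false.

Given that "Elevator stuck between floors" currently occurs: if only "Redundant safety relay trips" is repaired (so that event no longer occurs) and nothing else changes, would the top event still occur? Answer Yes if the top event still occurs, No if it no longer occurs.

Counterfactual: set "Redundant safety relay trips" to not occurred.
Controller branch lost [AND]: Aft governor switch failed=not, Upper encoder offline=not → not all inputs occur → does not occur.
Safety circuit inoperative [AND]: Controller branch lost=not, Emergency drive VFD faulted=not → not all inputs occur → does not occur.
Drive chain inoperative [OR]: Main contactor malfunctions=not, Redundant safety relay trips=not, Safety circuit inoperative=not, Forward brake coil failed=not → no input occurs → does not occur.
Door loop lost [OR]: Drive chain inoperative=not, Door interlock faulted=not, North hoist motor failed=not → no input occurs → does not occur.
Brake release fails [OR]: Primary main contactor 2 lost=occurs, South safety relay 2 trips=occurs, Lower governor switch 2 is out=not → at least one input occurs → occurs.
Leveling path inoperative [AND]: B door operator stuck=not, Main leveling sensor is out=occurs, Brake release fails=occurs → not all inputs occur → does not occur.
Controller branch 2 down [OR]: Leveling path inoperative=not, Outboard encoder 2 stuck=not, Drive VFD 2 malfunctions=not, Aft brake coil 2 malfunctions=not → no input occurs → does not occur.
Elevator stuck between floors [OR]: Door loop lost=not, Controller branch 2 down=not → no input occurs → does not occur.

No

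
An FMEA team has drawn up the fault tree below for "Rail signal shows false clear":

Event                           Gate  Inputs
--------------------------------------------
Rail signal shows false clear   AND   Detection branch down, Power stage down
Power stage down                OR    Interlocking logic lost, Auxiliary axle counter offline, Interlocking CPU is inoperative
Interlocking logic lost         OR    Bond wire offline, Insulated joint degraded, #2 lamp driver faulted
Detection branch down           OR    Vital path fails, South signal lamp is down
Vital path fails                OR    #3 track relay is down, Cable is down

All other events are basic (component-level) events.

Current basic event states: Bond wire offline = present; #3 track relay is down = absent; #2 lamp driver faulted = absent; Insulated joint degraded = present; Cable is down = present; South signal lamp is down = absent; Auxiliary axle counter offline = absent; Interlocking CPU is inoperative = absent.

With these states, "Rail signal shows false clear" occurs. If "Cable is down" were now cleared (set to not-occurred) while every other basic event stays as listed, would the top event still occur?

Counterfactual: set "Cable is down" to not occurred.
Vital path fails [OR]: #3 track relay is down=not, Cable is down=not → no input occurs → does not occur.
Detection branch down [OR]: Vital path fails=not, South signal lamp is down=not → no input occurs → does not occur.
Interlocking logic lost [OR]: Bond wire offline=occurs, Insulated joint degraded=occurs, #2 lamp driver faulted=not → at least one input occurs → occurs.
Power stage down [OR]: Interlocking logic lost=occurs, Auxiliary axle counter offline=not, Interlocking CPU is inoperative=not → at least one input occurs → occurs.
Rail signal shows false clear [AND]: Detection branch down=not, Power stage down=occurs → not all inputs occur → does not occur.

No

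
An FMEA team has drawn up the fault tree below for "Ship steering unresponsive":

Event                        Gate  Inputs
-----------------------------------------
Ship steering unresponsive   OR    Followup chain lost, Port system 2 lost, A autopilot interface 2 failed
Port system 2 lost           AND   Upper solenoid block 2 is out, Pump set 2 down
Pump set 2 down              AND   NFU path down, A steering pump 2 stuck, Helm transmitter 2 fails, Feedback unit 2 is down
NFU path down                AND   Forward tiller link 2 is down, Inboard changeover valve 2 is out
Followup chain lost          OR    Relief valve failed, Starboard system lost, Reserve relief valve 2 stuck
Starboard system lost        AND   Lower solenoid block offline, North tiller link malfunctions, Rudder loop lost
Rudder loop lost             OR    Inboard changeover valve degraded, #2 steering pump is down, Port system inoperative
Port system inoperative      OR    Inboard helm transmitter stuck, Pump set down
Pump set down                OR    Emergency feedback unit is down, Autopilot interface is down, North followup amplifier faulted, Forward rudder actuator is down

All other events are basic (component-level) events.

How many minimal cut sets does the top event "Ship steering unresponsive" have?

Pump set down [OR]: union of children's cut sets → 4 cut set(s).
Port system inoperative [OR]: union of children's cut sets → 5 cut set(s).
Rudder loop lost [OR]: union of children's cut sets → 7 cut set(s).
Starboard system lost [AND]: one cut set from each child combined → 1 × 1 × 7 = 7 cut set(s).
Followup chain lost [OR]: union of children's cut sets → 9 cut set(s).
NFU path down [AND]: one cut set from each child combined → 1 × 1 = 1 cut set(s).
Pump set 2 down [AND]: one cut set from each child combined → 1 × 1 × 1 × 1 = 1 cut set(s).
Port system 2 lost [AND]: one cut set from each child combined → 1 × 1 = 1 cut set(s).
Ship steering unresponsive [OR]: union of children's cut sets → 11 cut set(s).

11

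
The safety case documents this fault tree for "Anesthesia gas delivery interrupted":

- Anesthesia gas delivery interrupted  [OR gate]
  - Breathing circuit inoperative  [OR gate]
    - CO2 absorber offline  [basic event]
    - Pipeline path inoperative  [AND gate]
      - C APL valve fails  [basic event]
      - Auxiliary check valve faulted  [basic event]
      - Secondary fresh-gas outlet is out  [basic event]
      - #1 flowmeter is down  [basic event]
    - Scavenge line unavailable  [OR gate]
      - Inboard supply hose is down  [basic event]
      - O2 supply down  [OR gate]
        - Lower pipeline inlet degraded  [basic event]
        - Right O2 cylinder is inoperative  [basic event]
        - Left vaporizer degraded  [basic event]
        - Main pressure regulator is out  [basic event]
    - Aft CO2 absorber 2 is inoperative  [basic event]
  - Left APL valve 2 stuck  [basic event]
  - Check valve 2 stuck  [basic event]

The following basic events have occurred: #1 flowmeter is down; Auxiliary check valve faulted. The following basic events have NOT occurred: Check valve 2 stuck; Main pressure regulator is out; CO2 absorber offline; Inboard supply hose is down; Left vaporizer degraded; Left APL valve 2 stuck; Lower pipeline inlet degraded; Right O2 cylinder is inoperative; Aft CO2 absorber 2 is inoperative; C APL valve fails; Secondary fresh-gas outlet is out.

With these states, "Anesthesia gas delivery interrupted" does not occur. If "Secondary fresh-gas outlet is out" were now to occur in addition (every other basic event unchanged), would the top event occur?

Counterfactual: set "Secondary fresh-gas outlet is out" to occurred.
Pipeline path inoperative [AND]: C APL valve fails=not, Auxiliary check valve faulted=occurs, Secondary fresh-gas outlet is out=occurs, #1 flowmeter is down=occurs → not all inputs occur → does not occur.
O2 supply down [OR]: Lower pipeline inlet degraded=not, Right O2 cylinder is inoperative=not, Left vaporizer degraded=not, Main pressure regulator is out=not → no input occurs → does not occur.
Scavenge line unavailable [OR]: Inboard supply hose is down=not, O2 supply down=not → no input occurs → does not occur.
Breathing circuit inoperative [OR]: CO2 absorber offline=not, Pipeline path inoperative=not, Scavenge line unavailable=not, Aft CO2 absorber 2 is inoperative=not → no input occurs → does not occur.
Anesthesia gas delivery interrupted [OR]: Breathing circuit inoperative=not, Left APL valve 2 stuck=not, Check valve 2 stuck=not → no input occurs → does not occur.

No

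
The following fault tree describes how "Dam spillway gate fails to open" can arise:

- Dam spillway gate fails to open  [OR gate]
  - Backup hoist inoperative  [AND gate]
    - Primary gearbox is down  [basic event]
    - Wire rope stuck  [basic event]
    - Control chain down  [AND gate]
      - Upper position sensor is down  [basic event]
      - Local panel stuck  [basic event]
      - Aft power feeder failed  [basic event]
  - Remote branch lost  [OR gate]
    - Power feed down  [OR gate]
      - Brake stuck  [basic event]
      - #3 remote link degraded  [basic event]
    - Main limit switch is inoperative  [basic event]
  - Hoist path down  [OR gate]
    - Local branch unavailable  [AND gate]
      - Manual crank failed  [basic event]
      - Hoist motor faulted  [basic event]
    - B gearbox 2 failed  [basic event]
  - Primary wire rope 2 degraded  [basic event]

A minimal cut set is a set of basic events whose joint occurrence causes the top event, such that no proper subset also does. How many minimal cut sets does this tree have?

7

Control chain down [AND]: one cut set from each child combined → 1 × 1 × 1 = 1 cut set(s).
Backup hoist inoperative [AND]: one cut set from each child combined → 1 × 1 × 1 = 1 cut set(s).
Power feed down [OR]: union of children's cut sets → 2 cut set(s).
Remote branch lost [OR]: union of children's cut sets → 3 cut set(s).
Local branch unavailable [AND]: one cut set from each child combined → 1 × 1 = 1 cut set(s).
Hoist path down [OR]: union of children's cut sets → 2 cut set(s).
Dam spillway gate fails to open [OR]: union of children's cut sets → 7 cut set(s).
Minimal cut sets: {Aft power feeder failed, Local panel stuck, Primary gearbox is down, Upper position sensor is down, Wire rope stuck}; {Brake stuck}; {#3 remote link degraded}; {Main limit switch is inoperative}; {Hoist motor faulted, Manual crank failed}; {B gearbox 2 failed}; {Primary wire rope 2 degraded}.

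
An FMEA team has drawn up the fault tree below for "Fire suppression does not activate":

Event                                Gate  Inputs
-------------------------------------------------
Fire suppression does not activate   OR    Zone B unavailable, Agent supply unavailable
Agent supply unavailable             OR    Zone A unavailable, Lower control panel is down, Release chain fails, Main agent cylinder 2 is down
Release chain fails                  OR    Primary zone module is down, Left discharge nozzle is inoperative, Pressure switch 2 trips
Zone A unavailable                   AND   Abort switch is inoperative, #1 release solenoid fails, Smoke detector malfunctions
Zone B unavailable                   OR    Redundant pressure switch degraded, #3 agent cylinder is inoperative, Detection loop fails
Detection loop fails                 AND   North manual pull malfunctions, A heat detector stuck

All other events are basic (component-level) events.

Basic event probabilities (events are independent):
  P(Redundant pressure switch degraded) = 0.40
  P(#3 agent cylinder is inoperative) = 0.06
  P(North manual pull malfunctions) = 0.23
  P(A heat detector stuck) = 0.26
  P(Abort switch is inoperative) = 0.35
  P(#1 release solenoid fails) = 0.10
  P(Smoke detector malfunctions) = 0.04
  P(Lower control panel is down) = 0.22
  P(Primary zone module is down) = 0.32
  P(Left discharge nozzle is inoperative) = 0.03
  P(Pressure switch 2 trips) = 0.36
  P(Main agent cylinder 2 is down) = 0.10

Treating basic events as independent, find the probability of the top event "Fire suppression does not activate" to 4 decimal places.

0.8431

P(Detection loop fails) [AND] = 0.23 × 0.26 = 0.059800
P(Zone B unavailable) [OR] = 1 − (1−0.40) × (1−0.06) × (1−0.059800) = 0.469727
P(Zone A unavailable) [AND] = 0.35 × 0.10 × 0.04 = 0.001400
P(Release chain fails) [OR] = 1 − (1−0.32) × (1−0.03) × (1−0.36) = 0.577856
P(Agent supply unavailable) [OR] = 1 − (1−0.001400) × (1−0.22) × (1−0.577856) × (1−0.10) = 0.704070
P(Fire suppression does not activate) [OR] = 1 − (1−0.469727) × (1−0.704070) = 0.843076
Rounded to 4 decimal places: P(Fire suppression does not activate) ≈ 0.8431.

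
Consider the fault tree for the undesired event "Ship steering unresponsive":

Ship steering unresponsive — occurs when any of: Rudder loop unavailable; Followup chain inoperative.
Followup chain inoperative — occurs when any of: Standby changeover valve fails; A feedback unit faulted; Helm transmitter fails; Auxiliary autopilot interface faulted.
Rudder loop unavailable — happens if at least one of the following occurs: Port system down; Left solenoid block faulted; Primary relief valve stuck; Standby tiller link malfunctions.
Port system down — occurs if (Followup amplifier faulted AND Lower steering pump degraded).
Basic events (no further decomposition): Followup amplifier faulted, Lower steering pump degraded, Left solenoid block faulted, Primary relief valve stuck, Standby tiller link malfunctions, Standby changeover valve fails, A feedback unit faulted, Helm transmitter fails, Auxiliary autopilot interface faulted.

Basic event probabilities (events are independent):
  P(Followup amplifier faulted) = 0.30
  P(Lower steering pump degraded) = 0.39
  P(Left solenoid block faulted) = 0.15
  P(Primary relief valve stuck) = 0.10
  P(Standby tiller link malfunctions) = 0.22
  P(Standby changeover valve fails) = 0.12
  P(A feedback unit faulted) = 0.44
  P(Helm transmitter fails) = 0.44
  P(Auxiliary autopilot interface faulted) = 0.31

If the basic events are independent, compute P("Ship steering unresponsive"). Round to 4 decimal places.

0.8997

P(Port system down) [AND] = 0.30 × 0.39 = 0.117000
P(Rudder loop unavailable) [OR] = 1 − (1−0.117000) × (1−0.15) × (1−0.10) × (1−0.22) = 0.473114
P(Followup chain inoperative) [OR] = 1 − (1−0.12) × (1−0.44) × (1−0.44) × (1−0.31) = 0.809582
P(Ship steering unresponsive) [OR] = 1 − (1−0.473114) × (1−0.809582) = 0.899671
Rounded to 4 decimal places: P(Ship steering unresponsive) ≈ 0.8997.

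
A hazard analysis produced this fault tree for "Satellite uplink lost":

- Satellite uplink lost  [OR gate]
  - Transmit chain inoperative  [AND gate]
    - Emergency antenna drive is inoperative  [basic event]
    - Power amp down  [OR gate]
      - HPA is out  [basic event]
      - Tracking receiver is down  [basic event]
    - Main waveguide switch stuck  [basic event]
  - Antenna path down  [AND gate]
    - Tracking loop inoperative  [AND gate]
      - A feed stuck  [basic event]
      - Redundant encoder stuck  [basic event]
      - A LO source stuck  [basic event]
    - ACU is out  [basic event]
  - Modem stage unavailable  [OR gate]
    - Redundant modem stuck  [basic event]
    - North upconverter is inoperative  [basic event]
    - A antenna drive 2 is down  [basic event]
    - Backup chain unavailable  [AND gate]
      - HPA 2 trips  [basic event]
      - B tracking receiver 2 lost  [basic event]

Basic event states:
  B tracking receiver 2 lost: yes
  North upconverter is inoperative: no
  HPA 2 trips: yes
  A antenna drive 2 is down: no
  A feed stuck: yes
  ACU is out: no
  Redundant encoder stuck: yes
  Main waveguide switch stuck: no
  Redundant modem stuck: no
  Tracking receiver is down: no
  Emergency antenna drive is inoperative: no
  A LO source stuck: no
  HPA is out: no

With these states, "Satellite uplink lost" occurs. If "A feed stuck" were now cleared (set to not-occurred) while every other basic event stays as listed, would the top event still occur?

Counterfactual: set "A feed stuck" to not occurred.
Power amp down [OR]: HPA is out=not, Tracking receiver is down=not → no input occurs → does not occur.
Transmit chain inoperative [AND]: Emergency antenna drive is inoperative=not, Power amp down=not, Main waveguide switch stuck=not → not all inputs occur → does not occur.
Tracking loop inoperative [AND]: A feed stuck=not, Redundant encoder stuck=occurs, A LO source stuck=not → not all inputs occur → does not occur.
Antenna path down [AND]: Tracking loop inoperative=not, ACU is out=not → not all inputs occur → does not occur.
Backup chain unavailable [AND]: HPA 2 trips=occurs, B tracking receiver 2 lost=occurs → all inputs occur → occurs.
Modem stage unavailable [OR]: Redundant modem stuck=not, North upconverter is inoperative=not, A antenna drive 2 is down=not, Backup chain unavailable=occurs → at least one input occurs → occurs.
Satellite uplink lost [OR]: Transmit chain inoperative=not, Antenna path down=not, Modem stage unavailable=occurs → at least one input occurs → occurs.

Yes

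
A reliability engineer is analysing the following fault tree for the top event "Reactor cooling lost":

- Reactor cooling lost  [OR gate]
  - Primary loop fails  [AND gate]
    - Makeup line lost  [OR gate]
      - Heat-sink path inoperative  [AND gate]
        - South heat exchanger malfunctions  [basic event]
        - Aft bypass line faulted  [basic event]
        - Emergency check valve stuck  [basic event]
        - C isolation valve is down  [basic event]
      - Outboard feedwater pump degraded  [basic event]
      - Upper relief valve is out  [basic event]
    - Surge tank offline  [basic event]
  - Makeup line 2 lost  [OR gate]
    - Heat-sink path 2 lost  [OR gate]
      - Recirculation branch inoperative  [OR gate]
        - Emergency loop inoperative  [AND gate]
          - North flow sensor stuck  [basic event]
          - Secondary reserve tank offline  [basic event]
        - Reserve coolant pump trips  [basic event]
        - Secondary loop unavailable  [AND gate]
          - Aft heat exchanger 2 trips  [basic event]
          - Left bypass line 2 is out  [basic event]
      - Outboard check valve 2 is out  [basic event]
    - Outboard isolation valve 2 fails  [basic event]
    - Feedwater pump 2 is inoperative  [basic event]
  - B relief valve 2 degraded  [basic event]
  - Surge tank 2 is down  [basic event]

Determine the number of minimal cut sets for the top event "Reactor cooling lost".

Heat-sink path inoperative [AND]: one cut set from each child combined → 1 × 1 × 1 × 1 = 1 cut set(s).
Makeup line lost [OR]: union of children's cut sets → 3 cut set(s).
Primary loop fails [AND]: one cut set from each child combined → 3 × 1 = 3 cut set(s).
Emergency loop inoperative [AND]: one cut set from each child combined → 1 × 1 = 1 cut set(s).
Secondary loop unavailable [AND]: one cut set from each child combined → 1 × 1 = 1 cut set(s).
Recirculation branch inoperative [OR]: union of children's cut sets → 3 cut set(s).
Heat-sink path 2 lost [OR]: union of children's cut sets → 4 cut set(s).
Makeup line 2 lost [OR]: union of children's cut sets → 6 cut set(s).
Reactor cooling lost [OR]: union of children's cut sets → 11 cut set(s).

11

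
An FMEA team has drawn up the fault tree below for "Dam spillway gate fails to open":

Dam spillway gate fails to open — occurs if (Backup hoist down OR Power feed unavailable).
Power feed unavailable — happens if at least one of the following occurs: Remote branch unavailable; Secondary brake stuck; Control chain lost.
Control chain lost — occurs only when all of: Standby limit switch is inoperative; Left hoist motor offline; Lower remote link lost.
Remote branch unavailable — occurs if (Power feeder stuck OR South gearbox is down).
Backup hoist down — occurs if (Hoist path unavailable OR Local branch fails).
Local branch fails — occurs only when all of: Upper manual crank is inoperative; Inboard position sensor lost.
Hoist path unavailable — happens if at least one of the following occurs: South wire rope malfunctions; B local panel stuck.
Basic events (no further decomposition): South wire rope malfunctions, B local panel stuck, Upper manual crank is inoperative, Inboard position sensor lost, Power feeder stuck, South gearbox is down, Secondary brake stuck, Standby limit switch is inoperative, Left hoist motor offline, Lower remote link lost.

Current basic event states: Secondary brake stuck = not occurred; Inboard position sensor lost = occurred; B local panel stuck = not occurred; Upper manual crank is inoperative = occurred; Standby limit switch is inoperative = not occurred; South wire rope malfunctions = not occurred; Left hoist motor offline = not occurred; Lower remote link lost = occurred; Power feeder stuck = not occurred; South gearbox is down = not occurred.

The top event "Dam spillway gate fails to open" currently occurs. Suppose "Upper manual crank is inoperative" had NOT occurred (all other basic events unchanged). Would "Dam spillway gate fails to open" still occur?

No

Counterfactual: set "Upper manual crank is inoperative" to not occurred.
Hoist path unavailable [OR]: South wire rope malfunctions=not, B local panel stuck=not → no input occurs → does not occur.
Local branch fails [AND]: Upper manual crank is inoperative=not, Inboard position sensor lost=occurs → not all inputs occur → does not occur.
Backup hoist down [OR]: Hoist path unavailable=not, Local branch fails=not → no input occurs → does not occur.
Remote branch unavailable [OR]: Power feeder stuck=not, South gearbox is down=not → no input occurs → does not occur.
Control chain lost [AND]: Standby limit switch is inoperative=not, Left hoist motor offline=not, Lower remote link lost=occurs → not all inputs occur → does not occur.
Power feed unavailable [OR]: Remote branch unavailable=not, Secondary brake stuck=not, Control chain lost=not → no input occurs → does not occur.
Dam spillway gate fails to open [OR]: Backup hoist down=not, Power feed unavailable=not → no input occurs → does not occur.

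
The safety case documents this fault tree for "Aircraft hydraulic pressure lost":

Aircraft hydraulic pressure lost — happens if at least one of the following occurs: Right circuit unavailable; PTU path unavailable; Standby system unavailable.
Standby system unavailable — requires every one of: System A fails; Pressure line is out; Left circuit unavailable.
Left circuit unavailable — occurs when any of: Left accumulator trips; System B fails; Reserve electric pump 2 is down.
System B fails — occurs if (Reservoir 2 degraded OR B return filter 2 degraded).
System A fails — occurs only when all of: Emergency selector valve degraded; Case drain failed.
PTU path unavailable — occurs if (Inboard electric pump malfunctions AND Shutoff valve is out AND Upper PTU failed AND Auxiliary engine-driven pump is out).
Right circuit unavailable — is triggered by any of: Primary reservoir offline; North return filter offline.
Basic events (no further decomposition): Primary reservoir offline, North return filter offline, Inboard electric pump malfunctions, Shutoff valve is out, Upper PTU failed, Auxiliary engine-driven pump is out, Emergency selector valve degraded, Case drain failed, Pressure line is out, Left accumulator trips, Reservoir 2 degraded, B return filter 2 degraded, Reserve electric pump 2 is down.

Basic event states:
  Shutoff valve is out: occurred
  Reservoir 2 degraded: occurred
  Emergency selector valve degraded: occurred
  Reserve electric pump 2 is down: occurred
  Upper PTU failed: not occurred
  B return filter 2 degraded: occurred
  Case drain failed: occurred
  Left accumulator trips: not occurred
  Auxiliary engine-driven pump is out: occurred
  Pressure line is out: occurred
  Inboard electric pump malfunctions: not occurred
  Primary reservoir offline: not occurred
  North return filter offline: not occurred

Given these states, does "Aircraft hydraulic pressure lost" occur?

Right circuit unavailable [OR]: Primary reservoir offline=not, North return filter offline=not → no input occurs → does not occur.
PTU path unavailable [AND]: Inboard electric pump malfunctions=not, Shutoff valve is out=occurs, Upper PTU failed=not, Auxiliary engine-driven pump is out=occurs → not all inputs occur → does not occur.
System A fails [AND]: Emergency selector valve degraded=occurs, Case drain failed=occurs → all inputs occur → occurs.
System B fails [OR]: Reservoir 2 degraded=occurs, B return filter 2 degraded=occurs → at least one input occurs → occurs.
Left circuit unavailable [OR]: Left accumulator trips=not, System B fails=occurs, Reserve electric pump 2 is down=occurs → at least one input occurs → occurs.
Standby system unavailable [AND]: System A fails=occurs, Pressure line is out=occurs, Left circuit unavailable=occurs → all inputs occur → occurs.
Aircraft hydraulic pressure lost [OR]: Right circuit unavailable=not, PTU path unavailable=not, Standby system unavailable=occurs → at least one input occurs → occurs.

Yes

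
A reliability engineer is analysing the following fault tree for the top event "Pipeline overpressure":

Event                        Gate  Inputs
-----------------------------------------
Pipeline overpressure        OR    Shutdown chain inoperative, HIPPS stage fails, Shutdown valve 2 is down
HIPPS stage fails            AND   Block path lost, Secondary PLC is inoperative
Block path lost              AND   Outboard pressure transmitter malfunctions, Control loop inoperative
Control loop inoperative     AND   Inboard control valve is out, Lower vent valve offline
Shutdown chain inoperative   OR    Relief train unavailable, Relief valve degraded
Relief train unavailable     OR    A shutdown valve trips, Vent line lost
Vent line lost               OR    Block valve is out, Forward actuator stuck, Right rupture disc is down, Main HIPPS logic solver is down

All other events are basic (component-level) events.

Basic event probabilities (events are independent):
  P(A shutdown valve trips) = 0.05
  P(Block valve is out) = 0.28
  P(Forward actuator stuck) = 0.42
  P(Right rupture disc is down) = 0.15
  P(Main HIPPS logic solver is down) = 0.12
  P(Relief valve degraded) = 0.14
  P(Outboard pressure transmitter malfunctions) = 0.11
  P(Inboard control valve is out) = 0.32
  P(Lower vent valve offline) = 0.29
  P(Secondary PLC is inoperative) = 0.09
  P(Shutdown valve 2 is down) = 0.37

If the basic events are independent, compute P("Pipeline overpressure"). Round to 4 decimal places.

0.8394

P(Vent line lost) [OR] = 1 − (1−0.28) × (1−0.42) × (1−0.15) × (1−0.12) = 0.687635
P(Relief train unavailable) [OR] = 1 − (1−0.05) × (1−0.687635) = 0.703253
P(Shutdown chain inoperative) [OR] = 1 − (1−0.703253) × (1−0.14) = 0.744798
P(Control loop inoperative) [AND] = 0.32 × 0.29 = 0.092800
P(Block path lost) [AND] = 0.11 × 0.092800 = 0.010208
P(HIPPS stage fails) [AND] = 0.010208 × 0.09 = 0.000919
P(Pipeline overpressure) [OR] = 1 − (1−0.744798) × (1−0.000919) × (1−0.37) = 0.839370
Rounded to 4 decimal places: P(Pipeline overpressure) ≈ 0.8394.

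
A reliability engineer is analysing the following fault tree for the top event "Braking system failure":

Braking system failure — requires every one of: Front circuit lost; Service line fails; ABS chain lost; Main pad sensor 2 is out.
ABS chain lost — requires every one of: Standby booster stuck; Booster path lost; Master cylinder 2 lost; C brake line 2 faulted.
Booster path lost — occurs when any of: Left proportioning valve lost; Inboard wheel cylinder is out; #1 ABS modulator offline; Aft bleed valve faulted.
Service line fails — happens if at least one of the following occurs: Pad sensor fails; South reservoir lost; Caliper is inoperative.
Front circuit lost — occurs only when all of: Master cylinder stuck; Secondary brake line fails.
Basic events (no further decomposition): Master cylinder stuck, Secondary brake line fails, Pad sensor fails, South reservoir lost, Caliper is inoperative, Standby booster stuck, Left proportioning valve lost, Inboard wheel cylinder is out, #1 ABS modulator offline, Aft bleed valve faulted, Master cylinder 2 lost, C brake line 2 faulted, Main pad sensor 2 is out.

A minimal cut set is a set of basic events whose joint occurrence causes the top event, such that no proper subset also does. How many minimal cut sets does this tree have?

Front circuit lost [AND]: one cut set from each child combined → 1 × 1 = 1 cut set(s).
Service line fails [OR]: union of children's cut sets → 3 cut set(s).
Booster path lost [OR]: union of children's cut sets → 4 cut set(s).
ABS chain lost [AND]: one cut set from each child combined → 1 × 4 × 1 × 1 = 4 cut set(s).
Braking system failure [AND]: one cut set from each child combined → 1 × 3 × 4 × 1 = 12 cut set(s).

12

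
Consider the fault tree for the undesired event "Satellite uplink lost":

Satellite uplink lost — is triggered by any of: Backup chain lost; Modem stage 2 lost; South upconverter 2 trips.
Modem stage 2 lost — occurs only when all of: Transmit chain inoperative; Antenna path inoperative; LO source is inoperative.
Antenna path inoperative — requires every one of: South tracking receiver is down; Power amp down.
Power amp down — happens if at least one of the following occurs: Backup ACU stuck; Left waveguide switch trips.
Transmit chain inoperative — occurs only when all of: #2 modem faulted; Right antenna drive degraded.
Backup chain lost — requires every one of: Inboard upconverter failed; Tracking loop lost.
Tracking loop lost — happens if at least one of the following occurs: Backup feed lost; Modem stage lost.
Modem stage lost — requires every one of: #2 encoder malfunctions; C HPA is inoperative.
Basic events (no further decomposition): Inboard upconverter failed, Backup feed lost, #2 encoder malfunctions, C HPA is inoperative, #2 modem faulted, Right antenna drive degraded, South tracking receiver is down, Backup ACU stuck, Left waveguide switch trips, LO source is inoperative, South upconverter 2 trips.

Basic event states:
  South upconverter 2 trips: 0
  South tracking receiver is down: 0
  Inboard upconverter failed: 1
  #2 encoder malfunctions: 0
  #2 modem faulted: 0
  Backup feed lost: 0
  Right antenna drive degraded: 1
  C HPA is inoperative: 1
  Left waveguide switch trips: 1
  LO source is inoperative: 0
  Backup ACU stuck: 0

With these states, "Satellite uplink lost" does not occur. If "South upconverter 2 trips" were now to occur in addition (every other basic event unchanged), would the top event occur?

Counterfactual: set "South upconverter 2 trips" to occurred.
Modem stage lost [AND]: #2 encoder malfunctions=not, C HPA is inoperative=occurs → not all inputs occur → does not occur.
Tracking loop lost [OR]: Backup feed lost=not, Modem stage lost=not → no input occurs → does not occur.
Backup chain lost [AND]: Inboard upconverter failed=occurs, Tracking loop lost=not → not all inputs occur → does not occur.
Transmit chain inoperative [AND]: #2 modem faulted=not, Right antenna drive degraded=occurs → not all inputs occur → does not occur.
Power amp down [OR]: Backup ACU stuck=not, Left waveguide switch trips=occurs → at least one input occurs → occurs.
Antenna path inoperative [AND]: South tracking receiver is down=not, Power amp down=occurs → not all inputs occur → does not occur.
Modem stage 2 lost [AND]: Transmit chain inoperative=not, Antenna path inoperative=not, LO source is inoperative=not → not all inputs occur → does not occur.
Satellite uplink lost [OR]: Backup chain lost=not, Modem stage 2 lost=not, South upconverter 2 trips=occurs → at least one input occurs → occurs.

Yes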